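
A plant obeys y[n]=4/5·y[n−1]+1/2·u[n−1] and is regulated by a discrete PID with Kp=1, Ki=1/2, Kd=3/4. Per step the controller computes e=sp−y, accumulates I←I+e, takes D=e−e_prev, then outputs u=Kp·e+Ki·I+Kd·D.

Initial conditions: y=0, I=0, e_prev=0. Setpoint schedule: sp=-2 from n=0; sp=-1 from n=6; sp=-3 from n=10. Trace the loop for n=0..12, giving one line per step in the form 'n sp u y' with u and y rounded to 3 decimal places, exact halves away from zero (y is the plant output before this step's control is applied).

0 -2 -4.500 0.000
1 -2 1.063 -2.250
2 -2 -2.708 -1.269
3 -2 0.138 -2.369
4 -2 -1.724 -1.826
5 -2 -0.286 -2.323
6 -1 1.029 -2.001
7 -1 -1.037 -1.086
8 -1 0.370 -1.388
9 -1 -0.703 -0.925
10 -3 -4.519 -1.092
11 -3 0.495 -3.133
12 -3 -2.936 -2.259

(exact arithmetic carried between steps; '≈' marks a value shown rounded to 6 d.p. or computed from one; I and e_prev carry over from the previous line; the table rounds u and y to 3 d.p., halves away from zero)
n=0: y=0, sp=-2, e=sp−y=-2; I=-2, D=e−e_prev=-2; u=1·(-2)+1/2·(-2)+3/4·(-2)=-4.5; next y=4/5·0+1/2·(-4.5)=-2.25
n=1: y=-2.25, sp=-2, e=sp−y=0.25; I=-1.75, D=e−e_prev=2.25; u=1·0.25+1/2·(-1.75)+3/4·2.25=1.0625; next y=4/5·(-2.25)+1/2·1.0625=-1.26875
n=2: y=-1.26875, sp=-2, e=sp−y=-0.73125; I=-2.48125, D=e−e_prev=-0.98125; u=1·(-0.73125)+1/2·(-2.48125)+3/4·(-0.98125)≈-2.707813; next y=4/5·(-1.26875)+1/2·(-2.707813)≈-2.368906
n=3: y≈-2.368906, sp=-2, e=sp−y≈0.368906; I≈-2.112344, D=e−e_prev≈1.100156; u=1·0.368906+1/2·(-2.112344)+3/4·1.100156≈0.137852; next y=4/5·(-2.368906)+1/2·0.137852≈-1.826199
n=4: y≈-1.826199, sp=-2, e=sp−y≈-0.173801; I≈-2.286145, D=e−e_prev≈-0.542707; u=1·(-0.173801)+1/2·(-2.286145)+3/4·(-0.542707)≈-1.723903; next y=4/5·(-1.826199)+1/2·(-1.723903)≈-2.322911
n=5: y≈-2.322911, sp=-2, e=sp−y≈0.322911; I≈-1.963233, D=e−e_prev≈0.496712; u=1·0.322911+1/2·(-1.963233)+3/4·0.496712≈-0.286172; next y=4/5·(-2.322911)+1/2·(-0.286172)≈-2.001415
n=6: y≈-2.001415, sp=-1, e=sp−y≈1.001415; I≈-0.961819, D=e−e_prev≈0.678504; u=1·1.001415+1/2·(-0.961819)+3/4·0.678504≈1.029383; next y=4/5·(-2.001415)+1/2·1.029383≈-1.086440
n=7: y≈-1.086440, sp=-1, e=sp−y≈0.086440; I≈-0.875379, D=e−e_prev≈-0.914975; u=1·0.086440+1/2·(-0.875379)+3/4·(-0.914975)≈-1.037480; next y=4/5·(-1.086440)+1/2·(-1.037480)≈-1.387892
n=8: y≈-1.387892, sp=-1, e=sp−y≈0.387892; I≈-0.487486, D=e−e_prev≈0.301452; u=1·0.387892+1/2·(-0.487486)+3/4·0.301452≈0.370238; next y=4/5·(-1.387892)+1/2·0.370238≈-0.925195
n=9: y≈-0.925195, sp=-1, e=sp−y≈-0.074805; I≈-0.562292, D=e−e_prev≈-0.462697; u=1·(-0.074805)+1/2·(-0.562292)+3/4·(-0.462697)≈-0.702974; next y=4/5·(-0.925195)+1/2·(-0.702974)≈-1.091643
n=10: y≈-1.091643, sp=-3, e=sp−y≈-1.908357; I≈-2.470649, D=e−e_prev≈-1.833552; u=1·(-1.908357)+1/2·(-2.470649)+3/4·(-1.833552)≈-4.518845; next y=4/5·(-1.091643)+1/2·(-4.518845)≈-3.132737
n=11: y≈-3.132737, sp=-3, e=sp−y≈0.132737; I≈-2.337912, D=e−e_prev≈2.041094; u=1·0.132737+1/2·(-2.337912)+3/4·2.041094≈0.494602; next y=4/5·(-3.132737)+1/2·0.494602≈-2.258889
n=12: y≈-2.258889, sp=-3, e=sp−y≈-0.741111; I≈-3.079023, D=e−e_prev≈-0.873848; u=1·(-0.741111)+1/2·(-3.079023)+3/4·(-0.873848)≈-2.936009; next y=4/5·(-2.258889)+1/2·(-2.936009)≈-3.275115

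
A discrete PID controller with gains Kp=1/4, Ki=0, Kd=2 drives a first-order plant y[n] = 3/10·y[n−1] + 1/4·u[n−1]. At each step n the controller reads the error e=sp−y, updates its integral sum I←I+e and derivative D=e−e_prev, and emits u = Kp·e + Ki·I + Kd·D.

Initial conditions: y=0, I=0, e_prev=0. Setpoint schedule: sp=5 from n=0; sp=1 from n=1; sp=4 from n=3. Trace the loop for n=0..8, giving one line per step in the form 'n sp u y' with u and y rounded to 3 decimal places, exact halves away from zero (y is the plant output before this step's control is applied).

0 5 11.250 0.000
1 1 -14.078 2.813
2 1 11.896 -2.676
3 4 -3.237 2.171
4 4 5.697 -0.158
5 4 -2.414 1.377
6 4 4.182 -0.190
7 4 -1.605 0.988
8 4 3.212 -0.105

(exact arithmetic carried between steps; '≈' marks a value shown rounded to 6 d.p. or computed from one; I and e_prev carry over from the previous line; the table rounds u and y to 3 d.p., halves away from zero)
n=0: y=0, sp=5, e=sp−y=5; I=5, D=e−e_prev=5; u=1/4·5+0·5+2·5=11.25; next y=3/10·0+1/4·11.25=2.8125
n=1: y=2.8125, sp=1, e=sp−y=-1.8125; I=3.1875, D=e−e_prev=-6.8125; u=1/4·(-1.8125)+0·3.1875+2·(-6.8125)=-14.078125; next y=3/10·2.8125+1/4·(-14.078125)≈-2.675781
n=2: y≈-2.675781, sp=1, e=sp−y≈3.675781; I≈6.863281, D=e−e_prev≈5.488281; u=1/4·3.675781+0·6.863281+2·5.488281≈11.895508; next y=3/10·(-2.675781)+1/4·11.895508≈2.171143
n=3: y≈2.171143, sp=4, e=sp−y≈1.828857; I≈8.692139, D=e−e_prev≈-1.846924; u=1/4·1.828857+0·8.692139+2·(-1.846924)≈-3.236633; next y=3/10·2.171143+1/4·(-3.236633)≈-0.157816
n=4: y≈-0.157816, sp=4, e=sp−y≈4.157816; I≈12.849954, D=e−e_prev≈2.328958; u=1/4·4.157816+0·12.849954+2·2.328958≈5.697370; next y=3/10·(-0.157816)+1/4·5.697370≈1.376998
n=5: y≈1.376998, sp=4, e=sp−y≈2.623002; I≈15.472956, D=e−e_prev≈-1.534813; u=1/4·2.623002+0·15.472956+2·(-1.534813)≈-2.413876; next y=3/10·1.376998+1/4·(-2.413876)≈-0.190370
n=6: y≈-0.190370, sp=4, e=sp−y≈4.190370; I≈19.663326, D=e−e_prev≈1.567368; u=1/4·4.190370+0·19.663326+2·1.567368≈4.182328; next y=3/10·(-0.190370)+1/4·4.182328≈0.988471
n=7: y≈0.988471, sp=4, e=sp−y≈3.011529; I≈22.674855, D=e−e_prev≈-1.178841; u=1/4·3.011529+0·22.674855+2·(-1.178841)≈-1.604799; next y=3/10·0.988471+1/4·(-1.604799)≈-0.104658
n=8: y≈-0.104658, sp=4, e=sp−y≈4.104658; I≈26.779514, D=e−e_prev≈1.093129; u=1/4·4.104658+0·26.779514+2·1.093129≈3.212424; next y=3/10·(-0.104658)+1/4·3.212424≈0.771708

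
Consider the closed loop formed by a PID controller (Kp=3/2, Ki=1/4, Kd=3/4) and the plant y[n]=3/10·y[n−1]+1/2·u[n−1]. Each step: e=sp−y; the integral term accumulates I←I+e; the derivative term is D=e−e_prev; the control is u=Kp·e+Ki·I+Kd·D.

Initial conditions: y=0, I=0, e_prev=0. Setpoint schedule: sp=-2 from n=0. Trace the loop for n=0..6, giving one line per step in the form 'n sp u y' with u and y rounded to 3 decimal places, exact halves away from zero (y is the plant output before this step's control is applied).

(exact arithmetic carried between steps; '≈' marks a value shown rounded to 6 d.p. or computed from one; I and e_prev carry over from the previous line; the table rounds u and y to 3 d.p., halves away from zero)
n=0: y=0, sp=-2, e=sp−y=-2; I=-2, D=e−e_prev=-2; u=3/2·(-2)+1/4·(-2)+3/4·(-2)=-5; next y=3/10·0+1/2·(-5)=-2.5
n=1: y=-2.5, sp=-2, e=sp−y=0.5; I=-1.5, D=e−e_prev=2.5; u=3/2·0.5+1/4·(-1.5)+3/4·2.5=2.25; next y=3/10·(-2.5)+1/2·2.25=0.375
n=2: y=0.375, sp=-2, e=sp−y=-2.375; I=-3.875, D=e−e_prev=-2.875; u=3/2·(-2.375)+1/4·(-3.875)+3/4·(-2.875)=-6.6875; next y=3/10·0.375+1/2·(-6.6875)=-3.23125
n=3: y=-3.23125, sp=-2, e=sp−y=1.23125; I=-2.64375, D=e−e_prev=3.60625; u=3/2·1.23125+1/4·(-2.64375)+3/4·3.60625=3.890625; next y=3/10·(-3.23125)+1/2·3.890625≈0.975938
n=4: y≈0.975938, sp=-2, e=sp−y≈-2.975938; I≈-5.619688, D=e−e_prev≈-4.207188; u=3/2·(-2.975938)+1/4·(-5.619688)+3/4·(-4.207188)≈-9.024219; next y=3/10·0.975938+1/2·(-9.024219)≈-4.219328
n=5: y≈-4.219328, sp=-2, e=sp−y≈2.219328; I≈-3.400359, D=e−e_prev≈5.195266; u=3/2·2.219328+1/4·(-3.400359)+3/4·5.195266≈6.375352; next y=3/10·(-4.219328)+1/2·6.375352≈1.921877
n=6: y≈1.921877, sp=-2, e=sp−y≈-3.921877; I≈-7.322237, D=e−e_prev≈-6.141205; u=3/2·(-3.921877)+1/4·(-7.322237)+3/4·(-6.141205)≈-12.319279; next y=3/10·1.921877+1/2·(-12.319279)≈-5.583076

0 -2 -5.000 0.000
1 -2 2.250 -2.500
2 -2 -6.688 0.375
3 -2 3.891 -3.231
4 -2 -9.024 0.976
5 -2 6.375 -4.219
6 -2 -12.319 1.922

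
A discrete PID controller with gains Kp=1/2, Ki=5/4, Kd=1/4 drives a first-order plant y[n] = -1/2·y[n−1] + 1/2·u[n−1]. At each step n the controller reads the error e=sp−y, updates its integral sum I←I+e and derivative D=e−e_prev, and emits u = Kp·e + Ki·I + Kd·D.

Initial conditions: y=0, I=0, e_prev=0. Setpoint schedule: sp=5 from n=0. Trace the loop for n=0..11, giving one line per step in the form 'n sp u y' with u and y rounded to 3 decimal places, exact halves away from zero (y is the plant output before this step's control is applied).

(exact arithmetic carried between steps; '≈' marks a value shown rounded to 6 d.p. or computed from one; I and e_prev carry over from the previous line; the table rounds u and y to 3 d.p., halves away from zero)
n=0: y=0, sp=5, e=sp−y=5; I=5, D=e−e_prev=5; u=1/2·5+5/4·5+1/4·5=10; next y=-1/2·0+1/2·10=5
n=1: y=5, sp=5, e=sp−y=0; I=5, D=e−e_prev=-5; u=1/2·0+5/4·5+1/4·(-5)=5; next y=-1/2·5+1/2·5=0
n=2: y=0, sp=5, e=sp−y=5; I=10, D=e−e_prev=5; u=1/2·5+5/4·10+1/4·5=16.25; next y=-1/2·0+1/2·16.25=8.125
n=3: y=8.125, sp=5, e=sp−y=-3.125; I=6.875, D=e−e_prev=-8.125; u=1/2·(-3.125)+5/4·6.875+1/4·(-8.125)=5; next y=-1/2·8.125+1/2·5=-1.5625
n=4: y=-1.5625, sp=5, e=sp−y=6.5625; I=13.4375, D=e−e_prev=9.6875; u=1/2·6.5625+5/4·13.4375+1/4·9.6875=22.5; next y=-1/2·(-1.5625)+1/2·22.5=12.03125
n=5: y=12.03125, sp=5, e=sp−y=-7.03125; I=6.40625, D=e−e_prev=-13.59375; u=1/2·(-7.03125)+5/4·6.40625+1/4·(-13.59375)=1.09375; next y=-1/2·12.03125+1/2·1.09375=-5.46875
n=6: y=-5.46875, sp=5, e=sp−y=10.46875; I=16.875, D=e−e_prev=17.5; u=1/2·10.46875+5/4·16.875+1/4·17.5=30.703125; next y=-1/2·(-5.46875)+1/2·30.703125≈18.085938
n=7: y≈18.085938, sp=5, e=sp−y≈-13.085938; I≈3.789063, D=e−e_prev≈-23.554688; u=1/2·(-13.085938)+5/4·3.789063+1/4·(-23.554688)≈-7.695313; next y=-1/2·18.085938+1/2·(-7.695313)≈-12.890625
n=8: y=-12.890625, sp=5, e=sp−y=17.890625; I≈21.679688, D=e−e_prev≈30.976563; u=1/2·17.890625+5/4·21.679688+1/4·30.976563≈43.789063; next y=-1/2·(-12.890625)+1/2·43.789063≈28.339844
n=9: y≈28.339844, sp=5, e=sp−y≈-23.339844; I≈-1.660156, D=e−e_prev≈-41.230469; u=1/2·(-23.339844)+5/4·(-1.660156)+1/4·(-41.230469)≈-24.052734; next y=-1/2·28.339844+1/2·(-24.052734)≈-26.196289
n=10: y≈-26.196289, sp=5, e=sp−y≈31.196289; I≈29.536133, D=e−e_prev≈54.536133; u=1/2·31.196289+5/4·29.536133+1/4·54.536133≈66.152344; next y=-1/2·(-26.196289)+1/2·66.152344≈46.174316
n=11: y≈46.174316, sp=5, e=sp−y≈-41.174316; I≈-11.638184, D=e−e_prev≈-72.370605; u=1/2·(-41.174316)+5/4·(-11.638184)+1/4·(-72.370605)≈-53.227539; next y=-1/2·46.174316+1/2·(-53.227539)≈-49.700928

0 5 10.000 0.000
1 5 5.000 5.000
2 5 16.250 0.000
3 5 5.000 8.125
4 5 22.500 -1.563
5 5 1.094 12.031
6 5 30.703 -5.469
7 5 -7.695 18.086
8 5 43.789 -12.891
9 5 -24.053 28.340
10 5 66.152 -26.196
11 5 -53.228 46.174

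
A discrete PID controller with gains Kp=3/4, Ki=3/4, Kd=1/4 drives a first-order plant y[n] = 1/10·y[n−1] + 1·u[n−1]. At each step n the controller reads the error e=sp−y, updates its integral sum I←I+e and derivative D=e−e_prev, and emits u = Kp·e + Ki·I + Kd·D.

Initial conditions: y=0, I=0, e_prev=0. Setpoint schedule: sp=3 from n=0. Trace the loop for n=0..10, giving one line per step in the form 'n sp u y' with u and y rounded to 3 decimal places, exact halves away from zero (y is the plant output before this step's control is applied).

0 3 5.250 0.000
1 3 -2.438 5.250
2 3 9.722 -1.913
3 3 -8.410 9.531
4 3 19.281 -7.457
5 3 -22.609 18.535
6 3 40.997 -20.756
7 3 -55.444 38.921
8 3 90.862 -51.552
9 3 -131.045 85.707
10 3 205.556 -122.474

(exact arithmetic carried between steps; '≈' marks a value shown rounded to 6 d.p. or computed from one; I and e_prev carry over from the previous line; the table rounds u and y to 3 d.p., halves away from zero)
n=0: y=0, sp=3, e=sp−y=3; I=3, D=e−e_prev=3; u=3/4·3+3/4·3+1/4·3=5.25; next y=1/10·0+1·5.25=5.25
n=1: y=5.25, sp=3, e=sp−y=-2.25; I=0.75, D=e−e_prev=-5.25; u=3/4·(-2.25)+3/4·0.75+1/4·(-5.25)=-2.4375; next y=1/10·5.25+1·(-2.4375)=-1.9125
n=2: y=-1.9125, sp=3, e=sp−y=4.9125; I=5.6625, D=e−e_prev=7.1625; u=3/4·4.9125+3/4·5.6625+1/4·7.1625=9.721875; next y=1/10·(-1.9125)+1·9.721875=9.530625
n=3: y=9.530625, sp=3, e=sp−y=-6.530625; I=-0.868125, D=e−e_prev=-11.443125; u=3/4·(-6.530625)+3/4·(-0.868125)+1/4·(-11.443125)≈-8.409844; next y=1/10·9.530625+1·(-8.409844)≈-7.456781
n=4: y≈-7.456781, sp=3, e=sp−y≈10.456781; I≈9.588656, D=e−e_prev≈16.987406; u=3/4·10.456781+3/4·9.588656+1/4·16.987406≈19.280930; next y=1/10·(-7.456781)+1·19.280930≈18.535252
n=5: y≈18.535252, sp=3, e=sp−y≈-15.535252; I≈-5.946595, D=e−e_prev≈-25.992033; u=3/4·(-15.535252)+3/4·(-5.946595)+1/4·(-25.992033)≈-22.609393; next y=1/10·18.535252+1·(-22.609393)≈-20.755868
n=6: y≈-20.755868, sp=3, e=sp−y≈23.755868; I≈17.809273, D=e−e_prev≈39.291120; u=3/4·23.755868+3/4·17.809273+1/4·39.291120≈40.996636; next y=1/10·(-20.755868)+1·40.996636≈38.921049
n=7: y≈38.921049, sp=3, e=sp−y≈-35.921049; I≈-18.111776, D=e−e_prev≈-59.676917; u=3/4·(-35.921049)+3/4·(-18.111776)+1/4·(-59.676917)≈-55.443848; next y=1/10·38.921049+1·(-55.443848)≈-51.551743
n=8: y≈-51.551743, sp=3, e=sp−y≈54.551743; I≈36.439967, D=e−e_prev≈90.472792; u=3/4·54.551743+3/4·36.439967+1/4·90.472792≈90.861981; next y=1/10·(-51.551743)+1·90.861981≈85.706806
n=9: y≈85.706806, sp=3, e=sp−y≈-82.706806; I≈-46.266839, D=e−e_prev≈-137.258550; u=3/4·(-82.706806)+3/4·(-46.266839)+1/4·(-137.258550)≈-131.044872; next y=1/10·85.706806+1·(-131.044872)≈-122.474191
n=10: y≈-122.474191, sp=3, e=sp−y≈125.474191; I≈79.207352, D=e−e_prev≈208.180997; u=3/4·125.474191+3/4·79.207352+1/4·208.180997≈205.556406; next y=1/10·(-122.474191)+1·205.556406≈193.308987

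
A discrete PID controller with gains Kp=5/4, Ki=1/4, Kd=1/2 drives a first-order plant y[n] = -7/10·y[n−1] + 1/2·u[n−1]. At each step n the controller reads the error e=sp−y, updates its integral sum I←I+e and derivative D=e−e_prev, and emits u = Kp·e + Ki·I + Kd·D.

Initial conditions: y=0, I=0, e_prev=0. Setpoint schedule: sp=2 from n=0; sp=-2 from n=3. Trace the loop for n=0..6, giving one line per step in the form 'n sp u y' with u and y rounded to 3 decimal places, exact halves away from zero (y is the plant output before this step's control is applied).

(exact arithmetic carried between steps; '≈' marks a value shown rounded to 6 d.p. or computed from one; I and e_prev carry over from the previous line; the table rounds u and y to 3 d.p., halves away from zero)
n=0: y=0, sp=2, e=sp−y=2; I=2, D=e−e_prev=2; u=5/4·2+1/4·2+1/2·2=4; next y=-7/10·0+1/2·4=2
n=1: y=2, sp=2, e=sp−y=0; I=2, D=e−e_prev=-2; u=5/4·0+1/4·2+1/2·(-2)=-0.5; next y=-7/10·2+1/2·(-0.5)=-1.65
n=2: y=-1.65, sp=2, e=sp−y=3.65; I=5.65, D=e−e_prev=3.65; u=5/4·3.65+1/4·5.65+1/2·3.65=7.8; next y=-7/10·(-1.65)+1/2·7.8=5.055
n=3: y=5.055, sp=-2, e=sp−y=-7.055; I=-1.405, D=e−e_prev=-10.705; u=5/4·(-7.055)+1/4·(-1.405)+1/2·(-10.705)=-14.5225; next y=-7/10·5.055+1/2·(-14.5225)=-10.79975
n=4: y=-10.79975, sp=-2, e=sp−y=8.79975; I=7.39475, D=e−e_prev=15.85475; u=5/4·8.79975+1/4·7.39475+1/2·15.85475=20.77575; next y=-7/10·(-10.79975)+1/2·20.77575=17.9477
n=5: y=17.9477, sp=-2, e=sp−y=-19.9477; I=-12.55295, D=e−e_prev=-28.74745; u=5/4·(-19.9477)+1/4·(-12.55295)+1/2·(-28.74745)≈-42.446588; next y=-7/10·17.9477+1/2·(-42.446588)≈-33.786684
n=6: y≈-33.786684, sp=-2, e=sp−y≈31.786684; I≈19.233734, D=e−e_prev≈51.734384; u=5/4·31.786684+1/4·19.233734+1/2·51.734384≈70.40898; next y=-7/10·(-33.786684)+1/2·70.40898≈58.855169

0 2 4.000 0.000
1 2 -0.500 2.000
2 2 7.800 -1.650
3 -2 -14.523 5.055
4 -2 20.776 -10.800
5 -2 -42.447 17.948
6 -2 70.409 -33.787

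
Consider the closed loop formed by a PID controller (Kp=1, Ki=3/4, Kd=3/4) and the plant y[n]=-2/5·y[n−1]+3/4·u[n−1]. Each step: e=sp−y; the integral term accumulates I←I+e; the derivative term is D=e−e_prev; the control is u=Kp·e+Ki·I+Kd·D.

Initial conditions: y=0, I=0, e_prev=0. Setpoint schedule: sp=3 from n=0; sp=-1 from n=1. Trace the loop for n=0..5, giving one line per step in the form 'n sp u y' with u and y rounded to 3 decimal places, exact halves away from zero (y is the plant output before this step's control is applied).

0 3 7.500 0.000
1 -1 -16.563 5.625
2 -1 36.430 -14.672
3 -1 -88.196 33.191
4 -1 203.594 -79.424
5 -1 -481.771 184.465

(exact arithmetic carried between steps; '≈' marks a value shown rounded to 6 d.p. or computed from one; I and e_prev carry over from the previous line; the table rounds u and y to 3 d.p., halves away from zero)
n=0: y=0, sp=3, e=sp−y=3; I=3, D=e−e_prev=3; u=1·3+3/4·3+3/4·3=7.5; next y=-2/5·0+3/4·7.5=5.625
n=1: y=5.625, sp=-1, e=sp−y=-6.625; I=-3.625, D=e−e_prev=-9.625; u=1·(-6.625)+3/4·(-3.625)+3/4·(-9.625)=-16.5625; next y=-2/5·5.625+3/4·(-16.5625)=-14.671875
n=2: y=-14.671875, sp=-1, e=sp−y=13.671875; I=10.046875, D=e−e_prev=20.296875; u=1·13.671875+3/4·10.046875+3/4·20.296875≈36.429688; next y=-2/5·(-14.671875)+3/4·36.429688≈33.191016
n=3: y≈33.191016, sp=-1, e=sp−y≈-34.191016; I≈-24.144141, D=e−e_prev≈-47.862891; u=1·(-34.191016)+3/4·(-24.144141)+3/4·(-47.862891)≈-88.196289; next y=-2/5·33.191016+3/4·(-88.196289)≈-79.423623
n=4: y≈-79.423623, sp=-1, e=sp−y≈78.423623; I≈54.279482, D=e−e_prev≈112.614639; u=1·78.423623+3/4·54.279482+3/4·112.614639≈203.594214; next y=-2/5·(-79.423623)+3/4·203.594214≈184.465110
n=5: y≈184.465110, sp=-1, e=sp−y≈-185.465110; I≈-131.185627, D=e−e_prev≈-263.888733; u=1·(-185.465110)+3/4·(-131.185627)+3/4·(-263.888733)≈-481.770880; next y=-2/5·184.465110+3/4·(-481.770880)≈-435.114203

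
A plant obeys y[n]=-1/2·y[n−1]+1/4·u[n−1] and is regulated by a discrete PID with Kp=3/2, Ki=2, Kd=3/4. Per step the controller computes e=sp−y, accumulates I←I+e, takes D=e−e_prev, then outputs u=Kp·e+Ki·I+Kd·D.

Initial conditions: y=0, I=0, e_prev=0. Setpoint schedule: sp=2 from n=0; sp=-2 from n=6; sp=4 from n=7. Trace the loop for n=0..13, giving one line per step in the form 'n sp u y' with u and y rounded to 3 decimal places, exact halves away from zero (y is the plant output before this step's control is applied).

0 2 8.500 0.000
1 2 1.969 2.125
2 2 14.768 -0.570
3 2 -1.440 3.977
4 2 24.900 -2.348
5 2 -12.575 7.399
6 -2 27.468 -6.843
7 4 -17.838 10.289
8 4 62.477 -9.604
9 4 -52.841 20.421
10 4 123.164 -23.421
11 4 -135.046 42.501
12 4 251.826 -55.012
13 4 -321.553 90.463

(exact arithmetic carried between steps; '≈' marks a value shown rounded to 6 d.p. or computed from one; I and e_prev carry over from the previous line; the table rounds u and y to 3 d.p., halves away from zero)
n=0: y=0, sp=2, e=sp−y=2; I=2, D=e−e_prev=2; u=3/2·2+2·2+3/4·2=8.5; next y=-1/2·0+1/4·8.5=2.125
n=1: y=2.125, sp=2, e=sp−y=-0.125; I=1.875, D=e−e_prev=-2.125; u=3/2·(-0.125)+2·1.875+3/4·(-2.125)=1.96875; next y=-1/2·2.125+1/4·1.96875≈-0.570313
n=2: y≈-0.570313, sp=2, e=sp−y≈2.570313; I≈4.445313, D=e−e_prev≈2.695313; u=3/2·2.570313+2·4.445313+3/4·2.695313≈14.767578; next y=-1/2·(-0.570313)+1/4·14.767578≈3.977051
n=3: y≈3.977051, sp=2, e=sp−y≈-1.977051; I≈2.468262, D=e−e_prev≈-4.547363; u=3/2·(-1.977051)+2·2.468262+3/4·(-4.547363)≈-1.439575; next y=-1/2·3.977051+1/4·(-1.439575)≈-2.348419
n=4: y≈-2.348419, sp=2, e=sp−y≈4.348419; I≈6.816681, D=e−e_prev≈6.325470; u=3/2·4.348419+2·6.816681+3/4·6.325470≈24.900093; next y=-1/2·(-2.348419)+1/4·24.900093≈7.399233
n=5: y≈7.399233, sp=2, e=sp−y≈-5.399233; I≈1.417448, D=e−e_prev≈-9.747652; u=3/2·(-5.399233)+2·1.417448+3/4·(-9.747652)≈-12.574692; next y=-1/2·7.399233+1/4·(-12.574692)≈-6.843289
n=6: y≈-6.843289, sp=-2, e=sp−y≈4.843289; I≈6.260738, D=e−e_prev≈10.242522; u=3/2·4.843289+2·6.260738+3/4·10.242522≈27.468301; next y=-1/2·(-6.843289)+1/4·27.468301≈10.288720
n=7: y≈10.288720, sp=4, e=sp−y≈-6.288720; I≈-0.027982, D=e−e_prev≈-11.132010; u=3/2·(-6.288720)+2·(-0.027982)+3/4·(-11.132010)≈-17.838052; next y=-1/2·10.288720+1/4·(-17.838052)≈-9.603873
n=8: y≈-9.603873, sp=4, e=sp−y≈13.603873; I≈13.575891, D=e−e_prev≈19.892593; u=3/2·13.603873+2·13.575891+3/4·19.892593≈62.477035; next y=-1/2·(-9.603873)+1/4·62.477035≈20.421195
n=9: y≈20.421195, sp=4, e=sp−y≈-16.421195; I≈-2.845305, D=e−e_prev≈-30.025068; u=3/2·(-16.421195)+2·(-2.845305)+3/4·(-30.025068)≈-52.841204; next y=-1/2·20.421195+1/4·(-52.841204)≈-23.420899
n=10: y≈-23.420899, sp=4, e=sp−y≈27.420899; I≈24.575594, D=e−e_prev≈43.842094; u=3/2·27.420899+2·24.575594+3/4·43.842094≈123.164106; next y=-1/2·(-23.420899)+1/4·123.164106≈42.501476
n=11: y≈42.501476, sp=4, e=sp−y≈-38.501476; I≈-13.925882, D=e−e_prev≈-65.922375; u=3/2·(-38.501476)+2·(-13.925882)+3/4·(-65.922375)≈-135.045759; next y=-1/2·42.501476+1/4·(-135.045759)≈-55.012178
n=12: y≈-55.012178, sp=4, e=sp−y≈59.012178; I≈45.086296, D=e−e_prev≈97.513654; u=3/2·59.012178+2·45.086296+3/4·97.513654≈251.826098; next y=-1/2·(-55.012178)+1/4·251.826098≈90.462613
n=13: y≈90.462613, sp=4, e=sp−y≈-86.462613; I≈-41.376318, D=e−e_prev≈-145.474791; u=3/2·(-86.462613)+2·(-41.376318)+3/4·(-145.474791)≈-321.552649; next y=-1/2·90.462613+1/4·(-321.552649)≈-125.619469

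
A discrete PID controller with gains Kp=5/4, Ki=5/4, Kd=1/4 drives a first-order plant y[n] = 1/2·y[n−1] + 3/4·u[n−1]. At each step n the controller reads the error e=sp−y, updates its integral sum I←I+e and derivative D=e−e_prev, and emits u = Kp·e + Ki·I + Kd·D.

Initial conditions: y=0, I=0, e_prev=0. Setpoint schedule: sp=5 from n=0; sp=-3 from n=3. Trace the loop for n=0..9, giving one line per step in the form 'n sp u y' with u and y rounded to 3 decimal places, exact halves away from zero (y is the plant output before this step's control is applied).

0 5 13.750 0.000
1 5 -9.609 10.313
2 5 20.327 -2.051
3 -3 -40.695 14.220
4 -3 47.333 -23.411
5 -3 -66.376 23.794
6 -3 81.550 -37.885
7 -3 -110.552 42.220
8 -3 139.016 -61.804
9 -3 -185.186 73.360

(exact arithmetic carried between steps; '≈' marks a value shown rounded to 6 d.p. or computed from one; I and e_prev carry over from the previous line; the table rounds u and y to 3 d.p., halves away from zero)
n=0: y=0, sp=5, e=sp−y=5; I=5, D=e−e_prev=5; u=5/4·5+5/4·5+1/4·5=13.75; next y=1/2·0+3/4·13.75=10.3125
n=1: y=10.3125, sp=5, e=sp−y=-5.3125; I=-0.3125, D=e−e_prev=-10.3125; u=5/4·(-5.3125)+5/4·(-0.3125)+1/4·(-10.3125)=-9.609375; next y=1/2·10.3125+3/4·(-9.609375)≈-2.050781
n=2: y≈-2.050781, sp=5, e=sp−y≈7.050781; I≈6.738281, D=e−e_prev≈12.363281; u=5/4·7.050781+5/4·6.738281+1/4·12.363281≈20.327148; next y=1/2·(-2.050781)+3/4·20.327148≈14.219971
n=3: y≈14.219971, sp=-3, e=sp−y≈-17.219971; I≈-10.481689, D=e−e_prev≈-24.270752; u=5/4·(-17.219971)+5/4·(-10.481689)+1/4·(-24.270752)≈-40.694763; next y=1/2·14.219971+3/4·(-40.694763)≈-23.411087
n=4: y≈-23.411087, sp=-3, e=sp−y≈20.411087; I≈9.929398, D=e−e_prev≈37.631058; u=5/4·20.411087+5/4·9.929398+1/4·37.631058≈47.333370; next y=1/2·(-23.411087)+3/4·47.333370≈23.794484
n=5: y≈23.794484, sp=-3, e=sp−y≈-26.794484; I≈-16.865087, D=e−e_prev≈-47.205571; u=5/4·(-26.794484)+5/4·(-16.865087)+1/4·(-47.205571)≈-66.375856; next y=1/2·23.794484+3/4·(-66.375856)≈-37.884650
n=6: y≈-37.884650, sp=-3, e=sp−y≈34.884650; I≈18.019563, D=e−e_prev≈61.679134; u=5/4·34.884650+5/4·18.019563+1/4·61.679134≈81.550050; next y=1/2·(-37.884650)+3/4·81.550050≈42.220213
n=7: y≈42.220213, sp=-3, e=sp−y≈-45.220213; I≈-27.200649, D=e−e_prev≈-80.104863; u=5/4·(-45.220213)+5/4·(-27.200649)+1/4·(-80.104863)≈-110.552293; next y=1/2·42.220213+3/4·(-110.552293)≈-61.804114
n=8: y≈-61.804114, sp=-3, e=sp−y≈58.804114; I≈31.603464, D=e−e_prev≈104.024326; u=5/4·58.804114+5/4·31.603464+1/4·104.024326≈139.015554; next y=1/2·(-61.804114)+3/4·139.015554≈73.359609
n=9: y≈73.359609, sp=-3, e=sp−y≈-76.359609; I≈-44.756144, D=e−e_prev≈-135.163722; u=5/4·(-76.359609)+5/4·(-44.756144)+1/4·(-135.163722)≈-185.185622; next y=1/2·73.359609+3/4·(-185.185622)≈-102.209412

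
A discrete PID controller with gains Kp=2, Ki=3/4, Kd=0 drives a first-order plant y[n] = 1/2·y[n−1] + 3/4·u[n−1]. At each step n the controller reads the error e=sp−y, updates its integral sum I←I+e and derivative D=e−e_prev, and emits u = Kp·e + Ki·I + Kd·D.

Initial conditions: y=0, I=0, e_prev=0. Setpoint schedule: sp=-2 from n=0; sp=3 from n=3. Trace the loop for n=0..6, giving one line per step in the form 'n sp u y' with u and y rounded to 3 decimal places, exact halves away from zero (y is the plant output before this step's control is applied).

0 -2 -5.500 0.000
1 -2 4.344 -4.125
2 -2 -8.693 1.195
3 3 22.234 -5.922
4 3 -25.075 13.714
5 3 37.463 -11.949
6 3 -45.023 22.123

(exact arithmetic carried between steps; '≈' marks a value shown rounded to 6 d.p. or computed from one; I and e_prev carry over from the previous line; the table rounds u and y to 3 d.p., halves away from zero)
n=0: y=0, sp=-2, e=sp−y=-2; I=-2, D=e−e_prev=-2; u=2·(-2)+3/4·(-2)+0·(-2)=-5.5; next y=1/2·0+3/4·(-5.5)=-4.125
n=1: y=-4.125, sp=-2, e=sp−y=2.125; I=0.125, D=e−e_prev=4.125; u=2·2.125+3/4·0.125+0·4.125=4.34375; next y=1/2·(-4.125)+3/4·4.34375≈1.195313
n=2: y≈1.195313, sp=-2, e=sp−y≈-3.195313; I≈-3.070313, D=e−e_prev≈-5.320313; u=2·(-3.195313)+3/4·(-3.070313)+0·(-5.320313)≈-8.693359; next y=1/2·1.195313+3/4·(-8.693359)≈-5.922363
n=3: y≈-5.922363, sp=3, e=sp−y≈8.922363; I≈5.852051, D=e−e_prev≈12.117676; u=2·8.922363+3/4·5.852051+0·12.117676≈22.233765; next y=1/2·(-5.922363)+3/4·22.233765≈13.714142
n=4: y≈13.714142, sp=3, e=sp−y≈-10.714142; I≈-4.862091, D=e−e_prev≈-19.636505; u=2·(-10.714142)+3/4·(-4.862091)+0·(-19.636505)≈-25.074852; next y=1/2·13.714142+3/4·(-25.074852)≈-11.949068
n=5: y≈-11.949068, sp=3, e=sp−y≈14.949068; I≈10.086977, D=e−e_prev≈25.663210; u=2·14.949068+3/4·10.086977+0·25.663210≈37.463369; next y=1/2·(-11.949068)+3/4·37.463369≈22.122993
n=6: y≈22.122993, sp=3, e=sp−y≈-19.122993; I≈-9.036016, D=e−e_prev≈-34.072061; u=2·(-19.122993)+3/4·(-9.036016)+0·(-34.072061)≈-45.022997; next y=1/2·22.122993+3/4·(-45.022997)≈-22.705751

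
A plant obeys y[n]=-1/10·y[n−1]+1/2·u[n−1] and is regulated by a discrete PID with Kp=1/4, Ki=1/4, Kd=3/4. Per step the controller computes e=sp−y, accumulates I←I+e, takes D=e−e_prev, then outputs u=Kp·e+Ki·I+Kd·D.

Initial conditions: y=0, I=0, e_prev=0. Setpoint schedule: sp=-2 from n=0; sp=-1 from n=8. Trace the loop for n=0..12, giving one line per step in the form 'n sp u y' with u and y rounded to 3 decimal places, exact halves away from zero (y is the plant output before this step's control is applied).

(exact arithmetic carried between steps; '≈' marks a value shown rounded to 6 d.p. or computed from one; I and e_prev carry over from the previous line; the table rounds u and y to 3 d.p., halves away from zero)
n=0: y=0, sp=-2, e=sp−y=-2; I=-2, D=e−e_prev=-2; u=1/4·(-2)+1/4·(-2)+3/4·(-2)=-2.5; next y=-1/10·0+1/2·(-2.5)=-1.25
n=1: y=-1.25, sp=-2, e=sp−y=-0.75; I=-2.75, D=e−e_prev=1.25; u=1/4·(-0.75)+1/4·(-2.75)+3/4·1.25=0.0625; next y=-1/10·(-1.25)+1/2·0.0625=0.15625
n=2: y=0.15625, sp=-2, e=sp−y=-2.15625; I=-4.90625, D=e−e_prev=-1.40625; u=1/4·(-2.15625)+1/4·(-4.90625)+3/4·(-1.40625)≈-2.820313; next y=-1/10·0.15625+1/2·(-2.820313)≈-1.425781
n=3: y≈-1.425781, sp=-2, e=sp−y≈-0.574219; I≈-5.480469, D=e−e_prev≈1.582031; u=1/4·(-0.574219)+1/4·(-5.480469)+3/4·1.582031≈-0.327148; next y=-1/10·(-1.425781)+1/2·(-0.327148)≈-0.020996
n=4: y≈-0.020996, sp=-2, e=sp−y≈-1.979004; I≈-7.459473, D=e−e_prev≈-1.404785; u=1/4·(-1.979004)+1/4·(-7.459473)+3/4·(-1.404785)≈-3.413208; next y=-1/10·(-0.020996)+1/2·(-3.413208)≈-1.704504
n=5: y≈-1.704504, sp=-2, e=sp−y≈-0.295496; I≈-7.754968, D=e−e_prev≈1.683508; u=1/4·(-0.295496)+1/4·(-7.754968)+3/4·1.683508≈-0.749985; next y=-1/10·(-1.704504)+1/2·(-0.749985)≈-0.204542
n=6: y≈-0.204542, sp=-2, e=sp−y≈-1.795458; I≈-9.550426, D=e−e_prev≈-1.499962; u=1/4·(-1.795458)+1/4·(-9.550426)+3/4·(-1.499962)≈-3.961443; next y=-1/10·(-0.204542)+1/2·(-3.961443)≈-1.960267
n=7: y≈-1.960267, sp=-2, e=sp−y≈-0.039733; I≈-9.590159, D=e−e_prev≈1.755725; u=1/4·(-0.039733)+1/4·(-9.590159)+3/4·1.755725≈-1.090679; next y=-1/10·(-1.960267)+1/2·(-1.090679)≈-0.349313
n=8: y≈-0.349313, sp=-1, e=sp−y≈-0.650687; I≈-10.240846, D=e−e_prev≈-0.610955; u=1/4·(-0.650687)+1/4·(-10.240846)+3/4·(-0.610955)≈-3.181099; next y=-1/10·(-0.349313)+1/2·(-3.181099)≈-1.555618
n=9: y≈-1.555618, sp=-1, e=sp−y≈0.555618; I≈-9.685228, D=e−e_prev≈1.206306; u=1/4·0.555618+1/4·(-9.685228)+3/4·1.206306≈-1.377673; next y=-1/10·(-1.555618)+1/2·(-1.377673)≈-0.533275
n=10: y≈-0.533275, sp=-1, e=sp−y≈-0.466725; I≈-10.151953, D=e−e_prev≈-1.022344; u=1/4·(-0.466725)+1/4·(-10.151953)+3/4·(-1.022344)≈-3.421427; next y=-1/10·(-0.533275)+1/2·(-3.421427)≈-1.657386
n=11: y≈-1.657386, sp=-1, e=sp−y≈0.657386; I≈-9.494567, D=e−e_prev≈1.124111; u=1/4·0.657386+1/4·(-9.494567)+3/4·1.124111≈-1.366212; next y=-1/10·(-1.657386)+1/2·(-1.366212)≈-0.517367
n=12: y≈-0.517367, sp=-1, e=sp−y≈-0.482633; I≈-9.977200, D=e−e_prev≈-1.140019; u=1/4·(-0.482633)+1/4·(-9.977200)+3/4·(-1.140019)≈-3.469972; next y=-1/10·(-0.517367)+1/2·(-3.469972)≈-1.683249

0 -2 -2.500 0.000
1 -2 0.063 -1.250
2 -2 -2.820 0.156
3 -2 -0.327 -1.426
4 -2 -3.413 -0.021
5 -2 -0.750 -1.705
6 -2 -3.961 -0.205
7 -2 -1.091 -1.960
8 -1 -3.181 -0.349
9 -1 -1.378 -1.556
10 -1 -3.421 -0.533
11 -1 -1.366 -1.657
12 -1 -3.470 -0.517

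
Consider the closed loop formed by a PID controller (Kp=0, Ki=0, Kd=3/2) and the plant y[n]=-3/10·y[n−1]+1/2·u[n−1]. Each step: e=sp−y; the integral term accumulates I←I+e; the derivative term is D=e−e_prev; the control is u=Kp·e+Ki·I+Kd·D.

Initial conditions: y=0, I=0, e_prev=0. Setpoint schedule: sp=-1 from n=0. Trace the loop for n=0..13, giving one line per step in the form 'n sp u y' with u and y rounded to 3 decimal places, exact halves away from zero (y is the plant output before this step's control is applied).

0 -1 -1.500 0.000
1 -1 1.125 -0.750
2 -1 -2.306 0.788
3 -1 3.265 -1.389
4 -1 -5.158 2.049
5 -1 7.865 -3.194
6 -1 -12.127 4.891
7 -1 18.632 -7.531
8 -1 -28.659 11.575
9 -1 44.067 -17.802
10 -1 -67.764 27.374
11 -1 104.202 -42.094
12 -1 -160.236 64.730
13 -1 246.399 -99.537

(exact arithmetic carried between steps; '≈' marks a value shown rounded to 6 d.p. or computed from one; I and e_prev carry over from the previous line; the table rounds u and y to 3 d.p., halves away from zero)
n=0: y=0, sp=-1, e=sp−y=-1; I=-1, D=e−e_prev=-1; u=0·(-1)+0·(-1)+3/2·(-1)=-1.5; next y=-3/10·0+1/2·(-1.5)=-0.75
n=1: y=-0.75, sp=-1, e=sp−y=-0.25; I=-1.25, D=e−e_prev=0.75; u=0·(-0.25)+0·(-1.25)+3/2·0.75=1.125; next y=-3/10·(-0.75)+1/2·1.125=0.7875
n=2: y=0.7875, sp=-1, e=sp−y=-1.7875; I=-3.0375, D=e−e_prev=-1.5375; u=0·(-1.7875)+0·(-3.0375)+3/2·(-1.5375)=-2.30625; next y=-3/10·0.7875+1/2·(-2.30625)=-1.389375
n=3: y=-1.389375, sp=-1, e=sp−y=0.389375; I=-2.648125, D=e−e_prev=2.176875; u=0·0.389375+0·(-2.648125)+3/2·2.176875≈3.265313; next y=-3/10·(-1.389375)+1/2·3.265313≈2.049469
n=4: y≈2.049469, sp=-1, e=sp−y≈-3.049469; I≈-5.697594, D=e−e_prev≈-3.438844; u=0·(-3.049469)+0·(-5.697594)+3/2·(-3.438844)≈-5.158266; next y=-3/10·2.049469+1/2·(-5.158266)≈-3.193973
n=5: y≈-3.193973, sp=-1, e=sp−y≈2.193973; I≈-3.503620, D=e−e_prev≈5.243442; u=0·2.193973+0·(-3.503620)+3/2·5.243442≈7.865163; next y=-3/10·(-3.193973)+1/2·7.865163≈4.890774
n=6: y≈4.890774, sp=-1, e=sp−y≈-5.890774; I≈-9.394394, D=e−e_prev≈-8.084747; u=0·(-5.890774)+0·(-9.394394)+3/2·(-8.084747)≈-12.127121; next y=-3/10·4.890774+1/2·(-12.127121)≈-7.530792
n=7: y≈-7.530792, sp=-1, e=sp−y≈6.530792; I≈-2.863602, D=e−e_prev≈12.421566; u=0·6.530792+0·(-2.863602)+3/2·12.421566≈18.632349; next y=-3/10·(-7.530792)+1/2·18.632349≈11.575412
n=8: y≈11.575412, sp=-1, e=sp−y≈-12.575412; I≈-15.439014, D=e−e_prev≈-19.106205; u=0·(-12.575412)+0·(-15.439014)+3/2·(-19.106205)≈-28.659307; next y=-3/10·11.575412+1/2·(-28.659307)≈-17.802277
n=9: y≈-17.802277, sp=-1, e=sp−y≈16.802277; I≈1.363263, D=e−e_prev≈29.377690; u=0·16.802277+0·1.363263+3/2·29.377690≈44.066534; next y=-3/10·(-17.802277)+1/2·44.066534≈27.373950
n=10: y≈27.373950, sp=-1, e=sp−y≈-28.373950; I≈-27.010687, D=e−e_prev≈-45.176228; u=0·(-28.373950)+0·(-27.010687)+3/2·(-45.176228)≈-67.764341; next y=-3/10·27.373950+1/2·(-67.764341)≈-42.094356
n=11: y≈-42.094356, sp=-1, e=sp−y≈41.094356; I≈14.083669, D=e−e_prev≈69.468306; u=0·41.094356+0·14.083669+3/2·69.468306≈104.202459; next y=-3/10·(-42.094356)+1/2·104.202459≈64.729536
n=12: y≈64.729536, sp=-1, e=sp−y≈-65.729536; I≈-51.645868, D=e−e_prev≈-106.823892; u=0·(-65.729536)+0·(-51.645868)+3/2·(-106.823892)≈-160.235838; next y=-3/10·64.729536+1/2·(-160.235838)≈-99.536780
n=13: y≈-99.536780, sp=-1, e=sp−y≈98.536780; I≈46.890913, D=e−e_prev≈164.266316; u=0·98.536780+0·46.890913+3/2·164.266316≈246.399475; next y=-3/10·(-99.536780)+1/2·246.399475≈153.060771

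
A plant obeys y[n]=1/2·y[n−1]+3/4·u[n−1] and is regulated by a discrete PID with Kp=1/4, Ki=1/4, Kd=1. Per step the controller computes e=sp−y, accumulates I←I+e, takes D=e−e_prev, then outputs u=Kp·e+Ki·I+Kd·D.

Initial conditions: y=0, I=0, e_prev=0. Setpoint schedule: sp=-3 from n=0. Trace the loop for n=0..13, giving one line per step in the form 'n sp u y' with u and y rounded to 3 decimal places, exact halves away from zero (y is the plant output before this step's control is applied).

0 -3 -4.500 0.000
1 -3 2.813 -3.375
2 -3 -6.164 0.422
3 -3 4.028 -4.412
4 -3 -8.294 0.815
5 -3 5.922 -5.813
6 -3 -11.024 1.535
7 -3 8.743 -7.501
8 -3 -14.629 2.807
9 -3 12.790 -9.568
10 -3 -19.508 4.808
11 -3 18.469 -12.227
12 -3 -26.207 7.738
13 -3 26.360 -15.786

(exact arithmetic carried between steps; '≈' marks a value shown rounded to 6 d.p. or computed from one; I and e_prev carry over from the previous line; the table rounds u and y to 3 d.p., halves away from zero)
n=0: y=0, sp=-3, e=sp−y=-3; I=-3, D=e−e_prev=-3; u=1/4·(-3)+1/4·(-3)+1·(-3)=-4.5; next y=1/2·0+3/4·(-4.5)=-3.375
n=1: y=-3.375, sp=-3, e=sp−y=0.375; I=-2.625, D=e−e_prev=3.375; u=1/4·0.375+1/4·(-2.625)+1·3.375=2.8125; next y=1/2·(-3.375)+3/4·2.8125=0.421875
n=2: y=0.421875, sp=-3, e=sp−y=-3.421875; I=-6.046875, D=e−e_prev=-3.796875; u=1/4·(-3.421875)+1/4·(-6.046875)+1·(-3.796875)≈-6.164063; next y=1/2·0.421875+3/4·(-6.164063)≈-4.412109
n=3: y≈-4.412109, sp=-3, e=sp−y≈1.412109; I≈-4.634766, D=e−e_prev≈4.833984; u=1/4·1.412109+1/4·(-4.634766)+1·4.833984≈4.028320; next y=1/2·(-4.412109)+3/4·4.028320≈0.815186
n=4: y≈0.815186, sp=-3, e=sp−y≈-3.815186; I≈-8.449951, D=e−e_prev≈-5.227295; u=1/4·(-3.815186)+1/4·(-8.449951)+1·(-5.227295)≈-8.293579; next y=1/2·0.815186+3/4·(-8.293579)≈-5.812592
n=5: y≈-5.812592, sp=-3, e=sp−y≈2.812592; I≈-5.637360, D=e−e_prev≈6.627777; u=1/4·2.812592+1/4·(-5.637360)+1·6.627777≈5.921585; next y=1/2·(-5.812592)+3/4·5.921585≈1.534893
n=6: y≈1.534893, sp=-3, e=sp−y≈-4.534893; I≈-10.172253, D=e−e_prev≈-7.347485; u=1/4·(-4.534893)+1/4·(-10.172253)+1·(-7.347485)≈-11.024271; next y=1/2·1.534893+3/4·(-11.024271)≈-7.500757
n=7: y≈-7.500757, sp=-3, e=sp−y≈4.500757; I≈-5.671496, D=e−e_prev≈9.035650; u=1/4·4.500757+1/4·(-5.671496)+1·9.035650≈8.742965; next y=1/2·(-7.500757)+3/4·8.742965≈2.806845
n=8: y≈2.806845, sp=-3, e=sp−y≈-5.806845; I≈-11.478341, D=e−e_prev≈-10.307602; u=1/4·(-5.806845)+1/4·(-11.478341)+1·(-10.307602)≈-14.628899; next y=1/2·2.806845+3/4·(-14.628899)≈-9.568251
n=9: y≈-9.568251, sp=-3, e=sp−y≈6.568251; I≈-4.910090, D=e−e_prev≈12.375097; u=1/4·6.568251+1/4·(-4.910090)+1·12.375097≈12.789637; next y=1/2·(-9.568251)+3/4·12.789637≈4.808102
n=10: y≈4.808102, sp=-3, e=sp−y≈-7.808102; I≈-12.718192, D=e−e_prev≈-14.376354; u=1/4·(-7.808102)+1/4·(-12.718192)+1·(-14.376354)≈-19.507927; next y=1/2·4.808102+3/4·(-19.507927)≈-12.226894
n=11: y≈-12.226894, sp=-3, e=sp−y≈9.226894; I≈-3.491298, D=e−e_prev≈17.034996; u=1/4·9.226894+1/4·(-3.491298)+1·17.034996≈18.468896; next y=1/2·(-12.226894)+3/4·18.468896≈7.738225
n=12: y≈7.738225, sp=-3, e=sp−y≈-10.738225; I≈-14.229522, D=e−e_prev≈-19.965119; u=1/4·(-10.738225)+1/4·(-14.229522)+1·(-19.965119)≈-26.207055; next y=1/2·7.738225+3/4·(-26.207055)≈-15.786179
n=13: y≈-15.786179, sp=-3, e=sp−y≈12.786179; I≈-1.443343, D=e−e_prev≈23.524404; u=1/4·12.786179+1/4·(-1.443343)+1·23.524404≈26.360113; next y=1/2·(-15.786179)+3/4·26.360113≈11.876995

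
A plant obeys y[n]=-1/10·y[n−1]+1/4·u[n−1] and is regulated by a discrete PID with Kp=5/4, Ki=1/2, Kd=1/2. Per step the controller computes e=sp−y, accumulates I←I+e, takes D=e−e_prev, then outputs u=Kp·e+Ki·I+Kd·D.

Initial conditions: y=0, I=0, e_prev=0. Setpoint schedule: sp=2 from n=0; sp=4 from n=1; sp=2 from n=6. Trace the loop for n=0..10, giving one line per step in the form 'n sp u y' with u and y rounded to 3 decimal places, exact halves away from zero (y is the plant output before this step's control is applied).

0 2 4.500 0.000
1 4 6.469 1.125
2 4 6.614 1.505
3 4 8.055 1.503
4 4 8.492 1.864
5 4 9.576 1.937
6 2 5.551 2.200
7 2 8.906 1.168
8 2 6.686 2.110
9 2 8.563 1.461
10 2 7.306 1.995

(exact arithmetic carried between steps; '≈' marks a value shown rounded to 6 d.p. or computed from one; I and e_prev carry over from the previous line; the table rounds u and y to 3 d.p., halves away from zero)
n=0: y=0, sp=2, e=sp−y=2; I=2, D=e−e_prev=2; u=5/4·2+1/2·2+1/2·2=4.5; next y=-1/10·0+1/4·4.5=1.125
n=1: y=1.125, sp=4, e=sp−y=2.875; I=4.875, D=e−e_prev=0.875; u=5/4·2.875+1/2·4.875+1/2·0.875=6.46875; next y=-1/10·1.125+1/4·6.46875≈1.504688
n=2: y≈1.504688, sp=4, e=sp−y≈2.495313; I≈7.370313, D=e−e_prev≈-0.379688; u=5/4·2.495313+1/2·7.370313+1/2·(-0.379688)≈6.614453; next y=-1/10·1.504688+1/4·6.614453≈1.503145
n=3: y≈1.503145, sp=4, e=sp−y≈2.496855; I≈9.867168, D=e−e_prev≈0.001543; u=5/4·2.496855+1/2·9.867168+1/2·0.001543≈8.055425; next y=-1/10·1.503145+1/4·8.055425≈1.863542
n=4: y≈1.863542, sp=4, e=sp−y≈2.136458; I≈12.003626, D=e−e_prev≈-0.360397; u=5/4·2.136458+1/2·12.003626+1/2·(-0.360397)≈8.492187; next y=-1/10·1.863542+1/4·8.492187≈1.936693
n=5: y≈1.936693, sp=4, e=sp−y≈2.063307; I≈14.066934, D=e−e_prev≈-0.073151; u=5/4·2.063307+1/2·14.066934+1/2·(-0.073151)≈9.576026; next y=-1/10·1.936693+1/4·9.576026≈2.200337
n=6: y≈2.200337, sp=2, e=sp−y≈-0.200337; I≈13.866596, D=e−e_prev≈-2.263644; u=5/4·(-0.200337)+1/2·13.866596+1/2·(-2.263644)≈5.551055; next y=-1/10·2.200337+1/4·5.551055≈1.167730
n=7: y≈1.167730, sp=2, e=sp−y≈0.832270; I≈14.698867, D=e−e_prev≈1.032607; u=5/4·0.832270+1/2·14.698867+1/2·1.032607≈8.906074; next y=-1/10·1.167730+1/4·8.906074≈2.109746
n=8: y≈2.109746, sp=2, e=sp−y≈-0.109746; I≈14.589121, D=e−e_prev≈-0.942016; u=5/4·(-0.109746)+1/2·14.589121+1/2·(-0.942016)≈6.686371; next y=-1/10·2.109746+1/4·6.686371≈1.460618
n=9: y≈1.460618, sp=2, e=sp−y≈0.539382; I≈15.128503, D=e−e_prev≈0.649128; u=5/4·0.539382+1/2·15.128503+1/2·0.649128≈8.563043; next y=-1/10·1.460618+1/4·8.563043≈1.994699
n=10: y≈1.994699, sp=2, e=sp−y≈0.005301; I≈15.133804, D=e−e_prev≈-0.534081; u=5/4·0.005301+1/2·15.133804+1/2·(-0.534081)≈7.306488; next y=-1/10·1.994699+1/4·7.306488≈1.627152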